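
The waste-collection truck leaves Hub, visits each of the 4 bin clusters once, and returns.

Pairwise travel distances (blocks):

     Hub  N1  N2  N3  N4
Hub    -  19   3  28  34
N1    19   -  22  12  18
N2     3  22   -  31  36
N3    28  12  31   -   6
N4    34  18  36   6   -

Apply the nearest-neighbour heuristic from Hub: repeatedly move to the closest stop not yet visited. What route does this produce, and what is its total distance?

Hub → [N2:3 / N1:19 / N3:28 / N4:34] → N2 (3)
N2 → [N1:22 / N3:31 / N4:36] → N1 (22)
N1 → [N3:12 / N4:18] → N3 (12)
N3 → [N4:6] → N4 (6)
Return N4→Hub: 34.
Total = 3 + 22 + 12 + 6 + 34 = 77.

77 blocks along Hub → N2 → N1 → N3 → N4 → Hub.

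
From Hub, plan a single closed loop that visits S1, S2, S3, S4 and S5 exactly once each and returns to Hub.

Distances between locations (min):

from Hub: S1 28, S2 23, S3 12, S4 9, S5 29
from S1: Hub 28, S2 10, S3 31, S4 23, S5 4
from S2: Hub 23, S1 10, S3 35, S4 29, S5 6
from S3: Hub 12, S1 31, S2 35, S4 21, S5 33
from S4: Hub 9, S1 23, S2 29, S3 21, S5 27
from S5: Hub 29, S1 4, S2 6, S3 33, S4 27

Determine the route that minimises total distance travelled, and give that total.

Minimum total distance: 89 min.

With 5 stops there are 5!/2 = 60 distinct round trips (a route and its reverse cost the same).
Hub→S1→S2→S3→S4→S5→Hub: 28+10+35+21+27+29 = 150
Hub→S1→S2→S3→S5→S4→Hub: 28+10+35+33+27+9 = 142
Hub→S1→S2→S4→S3→S5→Hub: 28+10+29+21+33+29 = 150
Hub→S1→S2→S4→S5→S3→Hub: 28+10+29+27+33+12 = 139
Hub→S1→S2→S5→S3→S4→Hub: 28+10+6+33+21+9 = 107
Hub→S1→S2→S5→S4→S3→Hub: 28+10+6+27+21+12 = 104
Hub→S1→S3→S2→S4→S5→Hub: 28+31+35+29+27+29 = 179
Hub→S1→S3→S2→S5→S4→Hub: 28+31+35+6+27+9 = 136
Hub→S1→S3→S4→S2→S5→Hub: 28+31+21+29+6+29 = 144
Hub→S1→S3→S4→S5→S2→Hub: 28+31+21+27+6+23 = 136
Hub→S1→S3→S5→S2→S4→Hub: 28+31+33+6+29+9 = 136
Hub→S1→S3→S5→S4→S2→Hub: 28+31+33+27+29+23 = 171
Hub→S1→S4→S2→S3→S5→Hub: 28+23+29+35+33+29 = 177
Hub→S1→S4→S2→S5→S3→Hub: 28+23+29+6+33+12 = 131
… (46 more)
Hub→S2→S5→S1→S4→S3→Hub: 23+6+4+23+21+12 = 89  ← best
The minimum is 89.
One optimal route: Hub → S2 → S5 → S1 → S4 → S3 → Hub (or its reverse).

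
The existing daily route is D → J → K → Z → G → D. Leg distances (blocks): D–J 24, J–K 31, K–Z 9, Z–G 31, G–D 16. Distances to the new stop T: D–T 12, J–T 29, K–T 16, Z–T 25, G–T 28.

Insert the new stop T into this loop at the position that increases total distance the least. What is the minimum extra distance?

Adding 14 blocks by placing T on the J–K leg.

Insertion cost between consecutive stops i–j is d(i,T) + d(T,j) − d(i,j):
  between D and J: 12 + 29 − 24 = 17
  between J and K: 29 + 16 − 31 = 14
  between K and Z: 16 + 25 − 9 = 32
  between Z and G: 25 + 28 − 31 = 22
  between G and D: 28 + 12 − 16 = 24
Cheapest insertion is between J and K, adding 14.
New total = 111 + 14 = 125.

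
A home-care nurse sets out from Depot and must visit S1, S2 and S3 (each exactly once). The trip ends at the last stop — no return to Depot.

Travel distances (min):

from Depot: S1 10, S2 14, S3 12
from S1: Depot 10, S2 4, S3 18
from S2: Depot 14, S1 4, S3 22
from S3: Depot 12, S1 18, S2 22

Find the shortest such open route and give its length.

Minimum one-way distance = 34 min.

There are 3! = 6 possible orderings.
Depot → S1 → S2 → S3: 10+4+22 = 36
Depot → S1 → S3 → S2: 10+18+22 = 50
Depot → S2 → S1 → S3: 14+4+18 = 36
Depot → S2 → S3 → S1: 14+22+18 = 54
Depot → S3 → S1 → S2: 12+18+4 = 34
Depot → S3 → S2 → S1: 12+22+4 = 38
The minimum is 34.
One shortest path: Depot → S3 → S1 → S2.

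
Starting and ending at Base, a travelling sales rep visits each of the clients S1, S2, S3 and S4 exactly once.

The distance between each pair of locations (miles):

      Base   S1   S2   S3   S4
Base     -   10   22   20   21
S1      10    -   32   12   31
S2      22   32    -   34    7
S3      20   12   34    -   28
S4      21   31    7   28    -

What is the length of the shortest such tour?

Base - S1 - S2 - S3 - S4 - Base: 10+32+34+28+21 = 125
Base - S1 - S2 - S4 - S3 - Base: 10+32+7+28+20 = 97
Base - S1 - S3 - S2 - S4 - Base: 10+12+34+7+21 = 84
Base - S1 - S3 - S4 - S2 - Base: 10+12+28+7+22 = 79
Base - S1 - S4 - S2 - S3 - Base: 10+31+7+34+20 = 102
Base - S1 - S4 - S3 - S2 - Base: 10+31+28+34+22 = 125
Base - S2 - S1 - S3 - S4 - Base: 22+32+12+28+21 = 115
Base - S2 - S1 - S4 - S3 - Base: 22+32+31+28+20 = 133
Base - S2 - S3 - S1 - S4 - Base: 22+34+12+31+21 = 120
Base - S2 - S4 - S1 - S3 - Base: 22+7+31+12+20 = 92
Base - S3 - S1 - S2 - S4 - Base: 20+12+32+7+21 = 92
Base - S3 - S2 - S1 - S4 - Base: 20+34+32+31+21 = 138
The minimum is 79.
One optimal route: Base → S1 → S3 → S4 → S2 → Base (or its reverse).

Minimum total distance: 79 miles.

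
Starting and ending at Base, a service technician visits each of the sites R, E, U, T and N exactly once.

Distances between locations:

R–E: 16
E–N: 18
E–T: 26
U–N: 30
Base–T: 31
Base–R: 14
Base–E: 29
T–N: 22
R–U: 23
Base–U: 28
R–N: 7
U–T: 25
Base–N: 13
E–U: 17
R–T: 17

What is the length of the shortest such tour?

There are 60 distinct closed tours to check (reversals are equivalent).
Base → R → E → U → T → N → Base: 14+16+17+25+22+13 = 107
Base → R → E → U → N → T → Base: 14+16+17+30+22+31 = 130
Base → R → E → T → U → N → Base: 14+16+26+25+30+13 = 124
Base → R → E → T → N → U → Base: 14+16+26+22+30+28 = 136
Base → R → E → N → U → T → Base: 14+16+18+30+25+31 = 134
Base → R → E → N → T → U → Base: 14+16+18+22+25+28 = 123
Base → R → U → E → T → N → Base: 14+23+17+26+22+13 = 115
Base → R → U → E → N → T → Base: 14+23+17+18+22+31 = 125
Base → R → U → T → E → N → Base: 14+23+25+26+18+13 = 119
Base → R → U → T → N → E → Base: 14+23+25+22+18+29 = 131
Base → R → U → N → E → T → Base: 14+23+30+18+26+31 = 142
Base → R → U → N → T → E → Base: 14+23+30+22+26+29 = 144
Base → R → T → E → U → N → Base: 14+17+26+17+30+13 = 117
Base → R → T → E → N → U → Base: 14+17+26+18+30+28 = 133
… (46 more)
Base → R → T → U → E → N → Base: 14+17+25+17+18+13 = 104  ← best
The minimum is 104.
One optimal route: Base → R → T → U → E → N → Base (or its reverse).

Minimum total distance: 104.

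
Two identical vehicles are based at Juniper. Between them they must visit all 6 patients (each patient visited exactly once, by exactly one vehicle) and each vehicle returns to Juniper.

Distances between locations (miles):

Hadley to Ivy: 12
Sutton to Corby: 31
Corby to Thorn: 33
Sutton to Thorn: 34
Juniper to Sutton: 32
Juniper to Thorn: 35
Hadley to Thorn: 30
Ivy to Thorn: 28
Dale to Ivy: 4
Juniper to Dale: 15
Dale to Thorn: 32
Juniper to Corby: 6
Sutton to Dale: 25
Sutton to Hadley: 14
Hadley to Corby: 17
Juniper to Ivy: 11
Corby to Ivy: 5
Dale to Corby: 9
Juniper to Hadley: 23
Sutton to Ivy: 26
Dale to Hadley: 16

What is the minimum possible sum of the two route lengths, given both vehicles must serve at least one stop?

Minimum combined distance: 126 miles.

Try each way of splitting the stops between the two vehicles (each non-empty) and, for each split, find the best tour for each vehicle:
  {Sutton} + {Dale, Hadley, Corby, Ivy, Thorn}: 64 + 96 = 160
  {Dale} + {Sutton, Hadley, Corby, Ivy, Thorn}: 30 + 106 = 136
  {Sutton, Dale} + {Hadley, Corby, Ivy, Thorn}: 72 + 88 = 160
  {Hadley} + {Sutton, Dale, Corby, Ivy, Thorn}: 46 + 109 = 155
  {Sutton, Hadley} + {Dale, Corby, Ivy, Thorn}: 69 + 82 = 151
  {Dale, Hadley} + {Sutton, Corby, Ivy, Thorn}: 54 + 105 = 159
  … (31 splits in total)
  {Corby} + {Sutton, Dale, Hadley, Ivy, Thorn}: 12 + 114 = 126  ← best
Best: vehicle 1 Juniper → Corby → Juniper = 12; vehicle 2 Juniper → Dale → Ivy → Hadley → Sutton → Thorn → Juniper = 114; combined 126.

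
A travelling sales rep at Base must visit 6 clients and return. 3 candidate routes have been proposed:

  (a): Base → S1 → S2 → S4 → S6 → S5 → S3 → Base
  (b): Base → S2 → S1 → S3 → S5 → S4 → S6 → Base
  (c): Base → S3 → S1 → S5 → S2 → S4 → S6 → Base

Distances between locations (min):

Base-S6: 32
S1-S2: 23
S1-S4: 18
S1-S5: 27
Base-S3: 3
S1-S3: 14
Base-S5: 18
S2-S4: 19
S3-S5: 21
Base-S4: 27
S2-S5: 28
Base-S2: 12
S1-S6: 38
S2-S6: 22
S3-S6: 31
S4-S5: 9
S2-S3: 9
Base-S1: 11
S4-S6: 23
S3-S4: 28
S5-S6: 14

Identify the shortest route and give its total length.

Shortest is (a), total 114 min.

(a): 11 + 23 + 19 + 23 + 14 + 21 + 3 = 114
(b): 12 + 23 + 14 + 21 + 9 + 23 + 32 = 134
(c): 3 + 14 + 27 + 28 + 19 + 23 + 32 = 146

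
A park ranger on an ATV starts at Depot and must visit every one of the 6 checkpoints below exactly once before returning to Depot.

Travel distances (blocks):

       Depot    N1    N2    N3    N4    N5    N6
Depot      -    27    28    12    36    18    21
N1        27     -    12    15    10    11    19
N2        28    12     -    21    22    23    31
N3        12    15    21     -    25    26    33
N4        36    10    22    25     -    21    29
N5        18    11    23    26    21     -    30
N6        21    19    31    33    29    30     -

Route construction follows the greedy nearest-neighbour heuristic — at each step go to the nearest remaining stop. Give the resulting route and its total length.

133 blocks along Depot → N3 → N1 → N4 → N5 → N2 → N6 → Depot.

At Depot the remaining stops are N3 12, N5 18, N6 21, N1 27, N2 28, N4 36; go to N3.
At N3 the remaining stops are N1 15, N2 21, N4 25, N5 26, N6 33; go to N1.
At N1 the remaining stops are N4 10, N5 11, N2 12, N6 19; go to N4.
At N4 the remaining stops are N5 21, N2 22, N6 29; go to N5.
At N5 the remaining stops are N2 23, N6 30; go to N2.
At N2 the remaining stops are N6 31; go to N6.
Return N6→Depot: 21.
Total = 12 + 15 + 10 + 21 + 23 + 31 + 21 = 133.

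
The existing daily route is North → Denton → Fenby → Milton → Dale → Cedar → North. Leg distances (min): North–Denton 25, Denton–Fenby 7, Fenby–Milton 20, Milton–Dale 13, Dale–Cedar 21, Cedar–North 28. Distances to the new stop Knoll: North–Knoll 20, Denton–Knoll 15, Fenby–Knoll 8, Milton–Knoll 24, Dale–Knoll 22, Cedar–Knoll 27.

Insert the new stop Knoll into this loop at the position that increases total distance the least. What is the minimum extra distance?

Minimum extra distance: 10 min, inserting Knoll between North and Denton.

Insertion cost between consecutive stops i–j is d(i,Knoll) + d(Knoll,j) − d(i,j):
  between North and Denton: 20 + 15 − 25 = 10
  between Denton and Fenby: 15 + 8 − 7 = 16
  between Fenby and Milton: 8 + 24 − 20 = 12
  between Milton and Dale: 24 + 22 − 13 = 33
  between Dale and Cedar: 22 + 27 − 21 = 28
  between Cedar and North: 27 + 20 − 28 = 19
Cheapest insertion is between North and Denton, adding 10.
New total = 114 + 10 = 124.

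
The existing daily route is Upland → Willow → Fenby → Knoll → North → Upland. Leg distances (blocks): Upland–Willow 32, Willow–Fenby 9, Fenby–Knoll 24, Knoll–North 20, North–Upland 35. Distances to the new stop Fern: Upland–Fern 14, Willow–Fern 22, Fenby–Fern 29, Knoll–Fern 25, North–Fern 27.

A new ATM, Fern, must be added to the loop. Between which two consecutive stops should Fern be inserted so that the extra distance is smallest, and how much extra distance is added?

Adding 4 blocks by placing Fern on the Upland–Willow leg.

Insertion cost between consecutive stops i–j is d(i,Fern) + d(Fern,j) − d(i,j):
  between Upland and Willow: 14 + 22 − 32 = 4
  between Willow and Fenby: 22 + 29 − 9 = 42
  between Fenby and Knoll: 29 + 25 − 24 = 30
  between Knoll and North: 25 + 27 − 20 = 32
  between North and Upland: 27 + 14 − 35 = 6
Cheapest insertion is between Upland and Willow, adding 4.
New total = 120 + 4 = 124.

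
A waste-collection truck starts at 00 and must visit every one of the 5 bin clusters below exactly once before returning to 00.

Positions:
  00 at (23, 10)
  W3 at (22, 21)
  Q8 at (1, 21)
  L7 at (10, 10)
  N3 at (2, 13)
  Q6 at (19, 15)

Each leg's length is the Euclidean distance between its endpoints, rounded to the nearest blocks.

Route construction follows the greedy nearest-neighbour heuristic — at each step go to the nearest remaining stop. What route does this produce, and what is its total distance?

From 00: distances to unvisited — Q6=6, W3=11, L7=13, N3=21, Q8=25. Nearest is Q6 (6).
From Q6: distances to unvisited — W3=7, L7=10, N3=17, Q8=19. Nearest is W3 (7).
From W3: distances to unvisited — L7=16, Q8=21, N3=22. Nearest is L7 (16).
From L7: distances to unvisited — N3=9, Q8=14. Nearest is N3 (9).
From N3: distances to unvisited — Q8=8. Nearest is Q8 (8).
Return Q8→00: 25.
Total = 6 + 7 + 16 + 9 + 8 + 25 = 71.

71 blocks along 00 → Q6 → W3 → L7 → N3 → Q8 → 00.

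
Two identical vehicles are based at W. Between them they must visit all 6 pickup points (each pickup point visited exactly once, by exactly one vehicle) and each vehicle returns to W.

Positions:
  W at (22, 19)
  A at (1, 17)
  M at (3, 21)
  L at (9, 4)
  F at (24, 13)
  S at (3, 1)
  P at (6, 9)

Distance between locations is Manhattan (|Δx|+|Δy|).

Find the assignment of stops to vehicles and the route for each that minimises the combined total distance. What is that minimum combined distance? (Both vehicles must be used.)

There are 2^5 − 1 = 31 ways to divide the 6 stops into two non-empty groups. For each, the best each vehicle can do is its own shortest tour through its group:
  {A} + {M, L, F, S, P}: 46 + 88 = 134
  {M} + {A, L, F, S, P}: 42 + 88 = 130
  {A, M} + {L, F, S, P}: 50 + 78 = 128
  {L} + {A, M, F, S, P}: 56 + 86 = 142
  {A, L} + {M, F, S, P}: 72 + 82 = 154
  {M, L} + {A, F, S, P}: 72 + 82 = 154
  … (31 splits in total)
  {F} + {A, M, L, S, P}: 16 + 88 = 104  ← best
Best: vehicle 1 W → F → W = 16; vehicle 2 W → M → A → S → L → P → W = 88; combined 104.

Minimum combined distance: 104.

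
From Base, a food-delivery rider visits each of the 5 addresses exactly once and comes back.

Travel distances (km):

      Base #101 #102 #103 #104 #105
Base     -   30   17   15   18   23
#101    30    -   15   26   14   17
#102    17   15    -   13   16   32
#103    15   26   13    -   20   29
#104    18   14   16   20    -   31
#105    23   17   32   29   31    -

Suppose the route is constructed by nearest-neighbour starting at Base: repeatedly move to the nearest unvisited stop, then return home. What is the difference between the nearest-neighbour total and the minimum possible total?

The nearest-neighbour route is 13 km longer than optimal.

Base: #103=15, #102=17, #104=18, #105=23, #101=30 ⇒ #103
#103: #102=13, #104=20, #101=26, #105=29 ⇒ #102
#102: #101=15, #104=16, #105=32 ⇒ #101
#101: #104=14, #105=17 ⇒ #104
#104: #105=31 ⇒ #105
NN route Base → #103 → #102 → #101 → #104 → #105 → Base costs 111.
Optimal: Base → #103 → #102 → #104 → #101 → #105 → Base costs 98 (by enumerating all 60 distinct tours).
Excess = 111 − 98 = 13.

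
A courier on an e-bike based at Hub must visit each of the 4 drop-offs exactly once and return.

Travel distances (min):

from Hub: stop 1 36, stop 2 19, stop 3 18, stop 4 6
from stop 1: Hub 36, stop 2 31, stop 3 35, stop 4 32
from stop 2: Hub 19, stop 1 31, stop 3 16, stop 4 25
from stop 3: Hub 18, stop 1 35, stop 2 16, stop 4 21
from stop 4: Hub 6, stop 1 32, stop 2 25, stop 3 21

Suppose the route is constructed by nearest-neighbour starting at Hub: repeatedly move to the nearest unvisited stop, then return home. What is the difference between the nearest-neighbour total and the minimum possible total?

Hub: stop 4=6, stop 3=18, stop 2=19, stop 1=36 ⇒ stop 4
stop 4: stop 3=21, stop 2=25, stop 1=32 ⇒ stop 3
stop 3: stop 2=16, stop 1=35 ⇒ stop 2
stop 2: stop 1=31 ⇒ stop 1
NN route Hub → stop 4 → stop 3 → stop 2 → stop 1 → Hub costs 110.
Optimal: Hub → stop 3 → stop 2 → stop 1 → stop 4 → Hub costs 103 (by enumerating all 12 distinct tours).
Excess = 110 − 103 = 7.

The nearest-neighbour route is 7 min longer than optimal.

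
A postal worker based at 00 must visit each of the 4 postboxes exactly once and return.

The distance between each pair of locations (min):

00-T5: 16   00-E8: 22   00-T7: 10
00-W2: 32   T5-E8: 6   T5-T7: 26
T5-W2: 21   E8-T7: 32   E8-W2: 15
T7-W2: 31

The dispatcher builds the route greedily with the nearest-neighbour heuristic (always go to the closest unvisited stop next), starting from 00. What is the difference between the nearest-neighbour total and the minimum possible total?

Excess over optimum: 11 min.

00: T7=10, T5=16, E8=22, W2=32 ⇒ T7
T7: T5=26, W2=31, E8=32 ⇒ T5
T5: E8=6, W2=21 ⇒ E8
E8: W2=15 ⇒ W2
NN route 00 → T7 → T5 → E8 → W2 → 00 costs 89.
Optimal: 00 → T5 → E8 → W2 → T7 → 00 costs 78 (by enumerating all 12 distinct tours).
Excess = 89 − 78 = 11.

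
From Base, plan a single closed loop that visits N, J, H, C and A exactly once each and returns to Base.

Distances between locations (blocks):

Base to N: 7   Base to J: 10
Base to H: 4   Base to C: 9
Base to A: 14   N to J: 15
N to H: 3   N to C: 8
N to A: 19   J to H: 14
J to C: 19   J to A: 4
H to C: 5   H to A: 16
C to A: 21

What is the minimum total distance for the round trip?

Shortest round trip = 50 blocks.

Base-N-J-H-C-A-Base: 7+15+14+5+21+14 = 76
Base-N-J-H-A-C-Base: 7+15+14+16+21+9 = 82
Base-N-J-C-H-A-Base: 7+15+19+5+16+14 = 76
Base-N-J-C-A-H-Base: 7+15+19+21+16+4 = 82
Base-N-J-A-H-C-Base: 7+15+4+16+5+9 = 56
Base-N-J-A-C-H-Base: 7+15+4+21+5+4 = 56
Base-N-H-J-C-A-Base: 7+3+14+19+21+14 = 78
Base-N-H-J-A-C-Base: 7+3+14+4+21+9 = 58
Base-N-H-C-J-A-Base: 7+3+5+19+4+14 = 52
Base-N-H-C-A-J-Base: 7+3+5+21+4+10 = 50
Base-N-H-A-J-C-Base: 7+3+16+4+19+9 = 58
Base-N-H-A-C-J-Base: 7+3+16+21+19+10 = 76
Base-N-C-J-H-A-Base: 7+8+19+14+16+14 = 78
Base-N-C-J-A-H-Base: 7+8+19+4+16+4 = 58
… (46 more)
The minimum is 50.
One optimal route: Base → N → H → C → A → J → Base (or its reverse).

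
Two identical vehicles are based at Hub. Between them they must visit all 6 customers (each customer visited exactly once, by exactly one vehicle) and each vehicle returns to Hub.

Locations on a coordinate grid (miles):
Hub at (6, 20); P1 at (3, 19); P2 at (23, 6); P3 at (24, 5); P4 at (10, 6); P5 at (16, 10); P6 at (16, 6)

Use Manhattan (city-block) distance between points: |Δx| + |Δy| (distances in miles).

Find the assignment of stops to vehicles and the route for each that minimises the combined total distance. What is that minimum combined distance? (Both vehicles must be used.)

There are 2^5 − 1 = 31 ways to divide the 6 stops into two non-empty groups. For each, the best each vehicle can do is its own shortest tour through its group:
  {P1} + {P2, P3, P4, P5, P6}: 8 + 66 = 74
  {P2} + {P1, P3, P4, P5, P6}: 62 + 72 = 134
  {P1, P2} + {P3, P4, P5, P6}: 68 + 66 = 134
  {P3} + {P1, P2, P4, P5, P6}: 66 + 68 = 134
  {P1, P3} + {P2, P4, P5, P6}: 72 + 62 = 134
  {P2, P3} + {P1, P4, P5, P6}: 66 + 54 = 120
  … (31 splits in total)
Best: vehicle 1 Hub → P1 → Hub = 8; vehicle 2 Hub → P4 → P2 → P3 → P6 → P5 → Hub = 66; combined 74.

Minimum combined distance: 74 miles.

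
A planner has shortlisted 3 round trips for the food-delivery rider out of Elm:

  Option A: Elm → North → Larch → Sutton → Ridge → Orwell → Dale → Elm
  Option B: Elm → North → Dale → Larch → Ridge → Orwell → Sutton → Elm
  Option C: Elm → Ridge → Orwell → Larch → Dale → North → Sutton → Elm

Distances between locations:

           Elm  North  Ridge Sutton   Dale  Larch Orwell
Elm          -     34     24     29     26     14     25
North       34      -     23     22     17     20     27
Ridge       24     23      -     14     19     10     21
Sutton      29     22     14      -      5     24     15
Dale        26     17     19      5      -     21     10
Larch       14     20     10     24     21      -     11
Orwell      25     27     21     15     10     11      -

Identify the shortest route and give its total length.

145 — Option C is the shortest.

Option A: 34 + 20 + 24 + 14 + 21 + 10 + 26 = 149
Option B: 34 + 17 + 21 + 10 + 21 + 15 + 29 = 147
Option C: 24 + 21 + 11 + 21 + 17 + 22 + 29 = 145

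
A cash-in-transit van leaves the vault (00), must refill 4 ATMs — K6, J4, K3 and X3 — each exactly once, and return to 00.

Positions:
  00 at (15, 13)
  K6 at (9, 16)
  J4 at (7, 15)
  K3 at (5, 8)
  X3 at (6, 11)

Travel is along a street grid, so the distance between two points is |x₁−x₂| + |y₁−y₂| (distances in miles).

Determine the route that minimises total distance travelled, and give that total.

There are 12 distinct closed tours to check (reversals are equivalent).
00→K6→J4→K3→X3→00: 9+3+9+4+11 = 36
00→K6→J4→X3→K3→00: 9+3+5+4+15 = 36
00→K6→K3→J4→X3→00: 9+12+9+5+11 = 46
00→K6→K3→X3→J4→00: 9+12+4+5+10 = 40
00→K6→X3→J4→K3→00: 9+8+5+9+15 = 46
00→K6→X3→K3→J4→00: 9+8+4+9+10 = 40
00→J4→K6→K3→X3→00: 10+3+12+4+11 = 40
00→J4→K6→X3→K3→00: 10+3+8+4+15 = 40
00→J4→K3→K6→X3→00: 10+9+12+8+11 = 50
00→J4→X3→K6→K3→00: 10+5+8+12+15 = 50
00→K3→K6→J4→X3→00: 15+12+3+5+11 = 46
00→K3→J4→K6→X3→00: 15+9+3+8+11 = 46
The minimum is 36.
One optimal route: 00 → K6 → J4 → K3 → X3 → 00 (or its reverse).

36 miles — the shortest possible round trip.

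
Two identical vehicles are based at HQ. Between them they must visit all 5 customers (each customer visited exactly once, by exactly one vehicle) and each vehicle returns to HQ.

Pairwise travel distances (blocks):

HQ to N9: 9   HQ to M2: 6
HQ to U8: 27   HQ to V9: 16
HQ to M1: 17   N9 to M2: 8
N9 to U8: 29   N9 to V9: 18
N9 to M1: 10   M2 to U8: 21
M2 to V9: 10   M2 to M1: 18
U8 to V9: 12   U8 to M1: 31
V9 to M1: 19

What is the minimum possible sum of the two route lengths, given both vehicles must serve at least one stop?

Check every non-empty split of the stops between the two vehicles; for each half take its own optimal tour:
  {N9} + {M2, U8, V9, M1}: 18 + 75 = 93
  {M2} + {N9, U8, V9, M1}: 12 + 77 = 89
  {N9, M2} + {U8, V9, M1}: 23 + 75 = 98
  {U8} + {N9, M2, V9, M1}: 54 + 54 = 108
  {N9, U8} + {M2, V9, M1}: 65 + 52 = 117
  {M2, U8} + {N9, V9, M1}: 54 + 54 = 108
  … (15 splits in total)
Best: vehicle 1 HQ → M2 → HQ = 12; vehicle 2 HQ → N9 → M1 → V9 → U8 → HQ = 77; combined 89.

Minimum combined distance: 89 blocks.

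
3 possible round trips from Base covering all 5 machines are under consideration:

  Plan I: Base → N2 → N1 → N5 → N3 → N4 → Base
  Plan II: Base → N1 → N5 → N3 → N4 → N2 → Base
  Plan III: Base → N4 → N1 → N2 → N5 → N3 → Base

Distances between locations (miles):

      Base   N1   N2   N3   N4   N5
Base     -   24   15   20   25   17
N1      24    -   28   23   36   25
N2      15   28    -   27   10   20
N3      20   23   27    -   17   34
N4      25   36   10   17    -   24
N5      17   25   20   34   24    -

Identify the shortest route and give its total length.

Plan I: 15 + 28 + 25 + 34 + 17 + 25 = 144
Plan II: 24 + 25 + 34 + 17 + 10 + 15 = 125
Plan III: 25 + 36 + 28 + 20 + 34 + 20 = 163

Shortest is Plan II, total 125 miles.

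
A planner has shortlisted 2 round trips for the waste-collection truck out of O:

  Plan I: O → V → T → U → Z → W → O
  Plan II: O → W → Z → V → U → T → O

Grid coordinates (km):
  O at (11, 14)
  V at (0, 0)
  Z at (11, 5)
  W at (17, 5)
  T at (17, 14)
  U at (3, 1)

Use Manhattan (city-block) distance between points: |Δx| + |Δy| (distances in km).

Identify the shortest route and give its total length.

Plan I: 25 + 31 + 27 + 12 + 6 + 15 = 116
Plan II: 15 + 6 + 16 + 4 + 27 + 6 = 74

Shortest is Plan II, total 74 km.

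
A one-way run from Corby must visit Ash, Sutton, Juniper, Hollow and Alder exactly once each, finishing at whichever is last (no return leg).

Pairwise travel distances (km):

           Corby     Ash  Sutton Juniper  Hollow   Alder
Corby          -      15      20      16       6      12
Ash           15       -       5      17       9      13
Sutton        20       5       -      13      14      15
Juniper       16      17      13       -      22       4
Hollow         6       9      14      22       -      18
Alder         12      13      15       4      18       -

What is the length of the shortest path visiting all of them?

37 km — the minimum one-way total.

There are 5! = 120 possible orderings.
Corby→Ash→Sutton→Juniper→Hollow→Alder: 15+5+13+22+18 = 73
Corby→Ash→Sutton→Juniper→Alder→Hollow: 15+5+13+4+18 = 55
Corby→Ash→Sutton→Hollow→Juniper→Alder: 15+5+14+22+4 = 60
Corby→Ash→Sutton→Hollow→Alder→Juniper: 15+5+14+18+4 = 56
Corby→Ash→Sutton→Alder→Juniper→Hollow: 15+5+15+4+22 = 61
Corby→Ash→Sutton→Alder→Hollow→Juniper: 15+5+15+18+22 = 75
Corby→Ash→Juniper→Sutton→Hollow→Alder: 15+17+13+14+18 = 77
Corby→Ash→Juniper→Sutton→Alder→Hollow: 15+17+13+15+18 = 78
Corby→Ash→Juniper→Hollow→Sutton→Alder: 15+17+22+14+15 = 83
Corby→Ash→Juniper→Hollow→Alder→Sutton: 15+17+22+18+15 = 87
Corby→Ash→Juniper→Alder→Sutton→Hollow: 15+17+4+15+14 = 65
Corby→Ash→Juniper→Alder→Hollow→Sutton: 15+17+4+18+14 = 68
Corby→Ash→Hollow→Sutton→Juniper→Alder: 15+9+14+13+4 = 55
Corby→Ash→Hollow→Sutton→Alder→Juniper: 15+9+14+15+4 = 57
… (106 more)
Corby→Hollow→Ash→Sutton→Juniper→Alder: 6+9+5+13+4 = 37  ← best
The minimum is 37.
One shortest path: Corby → Hollow → Ash → Sutton → Juniper → Alder.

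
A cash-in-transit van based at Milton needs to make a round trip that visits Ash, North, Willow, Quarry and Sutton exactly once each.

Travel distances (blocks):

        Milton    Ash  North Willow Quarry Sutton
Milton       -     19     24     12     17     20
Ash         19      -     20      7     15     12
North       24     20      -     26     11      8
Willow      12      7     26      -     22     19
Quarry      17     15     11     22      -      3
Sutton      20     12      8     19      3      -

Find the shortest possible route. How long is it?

Minimum total distance: 67 blocks.

Milton - Ash - North - Willow - Quarry - Sutton - Milton: 19+20+26+22+3+20 = 110
Milton - Ash - North - Willow - Sutton - Quarry - Milton: 19+20+26+19+3+17 = 104
Milton - Ash - North - Quarry - Willow - Sutton - Milton: 19+20+11+22+19+20 = 111
Milton - Ash - North - Quarry - Sutton - Willow - Milton: 19+20+11+3+19+12 = 84
Milton - Ash - North - Sutton - Willow - Quarry - Milton: 19+20+8+19+22+17 = 105
Milton - Ash - North - Sutton - Quarry - Willow - Milton: 19+20+8+3+22+12 = 84
Milton - Ash - Willow - North - Quarry - Sutton - Milton: 19+7+26+11+3+20 = 86
Milton - Ash - Willow - North - Sutton - Quarry - Milton: 19+7+26+8+3+17 = 80
Milton - Ash - Willow - Quarry - North - Sutton - Milton: 19+7+22+11+8+20 = 87
Milton - Ash - Willow - Quarry - Sutton - North - Milton: 19+7+22+3+8+24 = 83
Milton - Ash - Willow - Sutton - North - Quarry - Milton: 19+7+19+8+11+17 = 81
Milton - Ash - Willow - Sutton - Quarry - North - Milton: 19+7+19+3+11+24 = 83
Milton - Ash - Quarry - North - Willow - Sutton - Milton: 19+15+11+26+19+20 = 110
Milton - Ash - Quarry - North - Sutton - Willow - Milton: 19+15+11+8+19+12 = 84
… (46 more)
Milton - Willow - Ash - North - Sutton - Quarry - Milton: 12+7+20+8+3+17 = 67  ← best
The minimum is 67.
One optimal route: Milton → Willow → Ash → North → Sutton → Quarry → Milton (or its reverse).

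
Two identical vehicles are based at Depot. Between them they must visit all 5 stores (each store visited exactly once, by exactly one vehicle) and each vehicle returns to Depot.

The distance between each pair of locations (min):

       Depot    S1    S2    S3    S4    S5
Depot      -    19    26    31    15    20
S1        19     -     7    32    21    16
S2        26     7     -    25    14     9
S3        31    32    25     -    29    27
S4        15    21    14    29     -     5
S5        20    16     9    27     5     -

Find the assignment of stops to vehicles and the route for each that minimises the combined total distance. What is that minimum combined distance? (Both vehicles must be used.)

Minimum combined distance: 117 min.

There are 2^4 − 1 = 15 ways to divide the 5 stops into two non-empty groups. For each, the best each vehicle can do is its own shortest tour through its group:
  {S1} + {S2, S3, S4, S5}: 38 + 85 = 123
  {S2} + {S1, S3, S4, S5}: 52 + 98 = 150
  {S1, S2} + {S3, S4, S5}: 52 + 78 = 130
  {S3} + {S1, S2, S4, S5}: 62 + 55 = 117
  {S1, S3} + {S2, S4, S5}: 82 + 55 = 137
  {S2, S3} + {S1, S4, S5}: 82 + 55 = 137
  … (15 splits in total)
Best: vehicle 1 Depot → S3 → Depot = 62; vehicle 2 Depot → S1 → S2 → S5 → S4 → Depot = 55; combined 117.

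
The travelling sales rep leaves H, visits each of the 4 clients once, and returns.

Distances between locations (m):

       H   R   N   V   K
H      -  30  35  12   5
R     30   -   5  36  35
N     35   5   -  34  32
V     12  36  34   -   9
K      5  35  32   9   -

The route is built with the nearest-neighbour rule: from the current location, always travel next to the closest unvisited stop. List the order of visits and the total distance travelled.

From H: distances to unvisited — K=5, V=12, R=30, N=35. Nearest is K (5).
From K: distances to unvisited — V=9, N=32, R=35. Nearest is V (9).
From V: distances to unvisited — N=34, R=36. Nearest is N (34).
From N: distances to unvisited — R=5. Nearest is R (5).
Return R→H: 30.
Total = 5 + 9 + 34 + 5 + 30 = 83.

Nearest-neighbour total = 83 m; route H → K → V → N → R → H.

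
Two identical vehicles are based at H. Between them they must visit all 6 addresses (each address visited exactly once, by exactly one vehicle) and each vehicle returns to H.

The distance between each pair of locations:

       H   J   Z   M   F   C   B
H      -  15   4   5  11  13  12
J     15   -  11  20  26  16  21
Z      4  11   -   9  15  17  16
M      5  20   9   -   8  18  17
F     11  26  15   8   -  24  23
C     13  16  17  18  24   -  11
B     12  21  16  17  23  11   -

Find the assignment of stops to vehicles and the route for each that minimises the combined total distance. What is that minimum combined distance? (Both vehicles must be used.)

Try each way of splitting the stops between the two vehicles (each non-empty) and, for each split, find the best tour for each vehicle:
  {J} + {Z, M, F, C, B}: 30 + 68 = 98
  {Z} + {J, M, F, C, B}: 8 + 78 = 86
  {J, Z} + {M, F, C, B}: 30 + 60 = 90
  {M} + {J, Z, F, C, B}: 10 + 76 = 86
  {J, M} + {Z, F, C, B}: 40 + 66 = 106
  {Z, M} + {J, F, C, B}: 18 + 76 = 94
  … (31 splits in total)
  {M, F} + {J, Z, C, B}: 24 + 54 = 78  ← best
Best: vehicle 1 H → M → F → H = 24; vehicle 2 H → Z → J → C → B → H = 54; combined 78.

78 — the smallest possible combined total.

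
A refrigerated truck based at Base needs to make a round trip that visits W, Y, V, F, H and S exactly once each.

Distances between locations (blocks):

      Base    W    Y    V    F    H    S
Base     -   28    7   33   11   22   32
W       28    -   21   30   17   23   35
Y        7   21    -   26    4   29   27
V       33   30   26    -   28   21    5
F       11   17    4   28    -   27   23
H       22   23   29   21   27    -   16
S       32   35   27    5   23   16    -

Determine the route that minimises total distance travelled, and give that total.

101 blocks — the shortest possible round trip.

There are 360 distinct closed tours to check (reversals are equivalent).
Base - W - Y - V - F - H - S - Base: 28+21+26+28+27+16+32 = 178
Base - W - Y - V - F - S - H - Base: 28+21+26+28+23+16+22 = 164
Base - W - Y - V - H - F - S - Base: 28+21+26+21+27+23+32 = 178
Base - W - Y - V - H - S - F - Base: 28+21+26+21+16+23+11 = 146
Base - W - Y - V - S - F - H - Base: 28+21+26+5+23+27+22 = 152
Base - W - Y - V - S - H - F - Base: 28+21+26+5+16+27+11 = 134
Base - W - Y - F - V - H - S - Base: 28+21+4+28+21+16+32 = 150
Base - W - Y - F - V - S - H - Base: 28+21+4+28+5+16+22 = 124
… (352 more)
Base - Y - F - W - V - S - H - Base: 7+4+17+30+5+16+22 = 101  ← best
The minimum is 101.
One optimal route: Base → Y → F → W → V → S → H → Base (or its reverse).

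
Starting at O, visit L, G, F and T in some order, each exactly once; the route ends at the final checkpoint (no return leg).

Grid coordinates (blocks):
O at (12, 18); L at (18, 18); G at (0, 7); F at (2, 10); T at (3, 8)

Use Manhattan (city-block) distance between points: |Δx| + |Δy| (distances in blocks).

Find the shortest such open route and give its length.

Shortest open route: 37 blocks.

There are 4! = 24 possible orderings.
O → L → G → F → T: 6+29+5+3 = 43
O → L → G → T → F: 6+29+4+3 = 42
O → L → F → G → T: 6+24+5+4 = 39
O → L → F → T → G: 6+24+3+4 = 37
O → L → T → G → F: 6+25+4+5 = 40
O → L → T → F → G: 6+25+3+5 = 39
O → G → L → F → T: 23+29+24+3 = 79
O → G → L → T → F: 23+29+25+3 = 80
O → G → F → L → T: 23+5+24+25 = 77
O → G → F → T → L: 23+5+3+25 = 56
O → G → T → L → F: 23+4+25+24 = 76
O → G → T → F → L: 23+4+3+24 = 54
O → F → L → G → T: 18+24+29+4 = 75
O → F → L → T → G: 18+24+25+4 = 71
… (10 more)
The minimum is 37.
One shortest path: O → L → F → T → G.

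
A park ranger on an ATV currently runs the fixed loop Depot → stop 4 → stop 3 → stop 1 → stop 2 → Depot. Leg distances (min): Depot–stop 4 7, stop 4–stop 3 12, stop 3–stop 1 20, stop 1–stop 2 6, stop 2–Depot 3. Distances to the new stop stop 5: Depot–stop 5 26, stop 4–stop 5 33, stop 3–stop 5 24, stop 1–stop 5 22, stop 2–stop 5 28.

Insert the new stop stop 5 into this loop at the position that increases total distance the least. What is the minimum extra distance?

Insertion cost between consecutive stops i–j is d(i,stop 5) + d(stop 5,j) − d(i,j):
  between Depot and stop 4: 26 + 33 − 7 = 52
  between stop 4 and stop 3: 33 + 24 − 12 = 45
  between stop 3 and stop 1: 24 + 22 − 20 = 26
  between stop 1 and stop 2: 22 + 28 − 6 = 44
  between stop 2 and Depot: 28 + 26 − 3 = 51
Cheapest insertion is between stop 3 and stop 1, adding 26.
New total = 48 + 26 = 74.

Adding 26 min by placing stop 5 on the stop 3–stop 1 leg.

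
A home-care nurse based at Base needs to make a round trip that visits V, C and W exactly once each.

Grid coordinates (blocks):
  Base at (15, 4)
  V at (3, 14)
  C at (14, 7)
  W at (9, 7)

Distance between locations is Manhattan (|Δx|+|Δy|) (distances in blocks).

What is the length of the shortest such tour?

There are 3 distinct closed tours to check (reversals are equivalent).
Base → V → C → W → Base: 22+18+5+9 = 54
Base → V → W → C → Base: 22+13+5+4 = 44
Base → C → V → W → Base: 4+18+13+9 = 44
The minimum is 44.
One optimal route: Base → V → W → C → Base (or its reverse).

Shortest round trip = 44 blocks.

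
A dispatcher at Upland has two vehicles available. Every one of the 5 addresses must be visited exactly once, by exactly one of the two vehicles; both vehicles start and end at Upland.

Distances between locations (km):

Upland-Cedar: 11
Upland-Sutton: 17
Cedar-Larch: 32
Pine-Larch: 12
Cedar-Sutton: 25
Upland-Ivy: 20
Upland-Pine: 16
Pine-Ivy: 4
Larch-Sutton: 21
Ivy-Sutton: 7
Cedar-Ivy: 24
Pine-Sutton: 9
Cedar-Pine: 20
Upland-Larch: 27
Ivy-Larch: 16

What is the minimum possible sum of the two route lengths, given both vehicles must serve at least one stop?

Minimum combined distance: 89 km.

Try each way of splitting the stops between the two vehicles (each non-empty) and, for each split, find the best tour for each vehicle:
  {Cedar} + {Pine, Ivy, Larch, Sutton}: 22 + 67 = 89
  {Pine} + {Cedar, Ivy, Larch, Sutton}: 32 + 83 = 115
  {Cedar, Pine} + {Ivy, Larch, Sutton}: 47 + 67 = 114
  {Ivy} + {Cedar, Pine, Larch, Sutton}: 40 + 81 = 121
  {Cedar, Ivy} + {Pine, Larch, Sutton}: 55 + 65 = 120
  {Pine, Ivy} + {Cedar, Larch, Sutton}: 40 + 81 = 121
  … (15 splits in total)
Best: vehicle 1 Upland → Cedar → Upland = 22; vehicle 2 Upland → Larch → Pine → Ivy → Sutton → Upland = 67; combined 89.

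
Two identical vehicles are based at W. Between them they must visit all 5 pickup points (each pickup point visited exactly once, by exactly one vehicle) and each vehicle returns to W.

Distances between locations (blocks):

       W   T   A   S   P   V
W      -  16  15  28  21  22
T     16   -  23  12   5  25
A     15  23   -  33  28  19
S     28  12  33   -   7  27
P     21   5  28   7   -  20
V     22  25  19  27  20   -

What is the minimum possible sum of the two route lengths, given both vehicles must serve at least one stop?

Minimum combined distance: 107 blocks.

Try each way of splitting the stops between the two vehicles (each non-empty) and, for each split, find the best tour for each vehicle:
  {T} + {A, S, P, V}: 32 + 89 = 121
  {A} + {T, S, P, V}: 30 + 77 = 107
  {T, A} + {S, P, V}: 54 + 77 = 131
  {S} + {T, A, P, V}: 56 + 75 = 131
  {T, S} + {A, P, V}: 56 + 75 = 131
  {A, S} + {T, P, V}: 76 + 63 = 139
  … (15 splits in total)
Best: vehicle 1 W → A → W = 30; vehicle 2 W → T → S → P → V → W = 77; combined 107.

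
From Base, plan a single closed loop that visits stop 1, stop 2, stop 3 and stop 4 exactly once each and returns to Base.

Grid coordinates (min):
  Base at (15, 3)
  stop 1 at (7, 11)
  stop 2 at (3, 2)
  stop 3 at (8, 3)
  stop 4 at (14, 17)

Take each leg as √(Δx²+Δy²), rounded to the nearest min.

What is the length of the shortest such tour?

With 4 stops there are 4!/2 = 12 distinct round trips (a route and its reverse cost the same).
Base - stop 1 - stop 2 - stop 3 - stop 4 - Base: 11+10+5+15+14 = 55
Base - stop 1 - stop 2 - stop 4 - stop 3 - Base: 11+10+19+15+7 = 62
Base - stop 1 - stop 3 - stop 2 - stop 4 - Base: 11+8+5+19+14 = 57
Base - stop 1 - stop 3 - stop 4 - stop 2 - Base: 11+8+15+19+12 = 65
Base - stop 1 - stop 4 - stop 2 - stop 3 - Base: 11+9+19+5+7 = 51
Base - stop 1 - stop 4 - stop 3 - stop 2 - Base: 11+9+15+5+12 = 52
Base - stop 2 - stop 1 - stop 3 - stop 4 - Base: 12+10+8+15+14 = 59
Base - stop 2 - stop 1 - stop 4 - stop 3 - Base: 12+10+9+15+7 = 53
Base - stop 2 - stop 3 - stop 1 - stop 4 - Base: 12+5+8+9+14 = 48
Base - stop 2 - stop 4 - stop 1 - stop 3 - Base: 12+19+9+8+7 = 55
Base - stop 3 - stop 1 - stop 2 - stop 4 - Base: 7+8+10+19+14 = 58
Base - stop 3 - stop 2 - stop 1 - stop 4 - Base: 7+5+10+9+14 = 45
The minimum is 45.
One optimal route: Base → stop 3 → stop 2 → stop 1 → stop 4 → Base (or its reverse).

Minimum total distance: 45 min.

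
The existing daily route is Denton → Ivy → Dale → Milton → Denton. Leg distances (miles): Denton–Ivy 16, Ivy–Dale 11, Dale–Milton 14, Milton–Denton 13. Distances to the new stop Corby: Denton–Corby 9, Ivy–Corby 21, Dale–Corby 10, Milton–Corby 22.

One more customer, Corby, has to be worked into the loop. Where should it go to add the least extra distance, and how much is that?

Insertion cost between consecutive stops i–j is d(i,Corby) + d(Corby,j) − d(i,j):
  between Denton and Ivy: 9 + 21 − 16 = 14
  between Ivy and Dale: 21 + 10 − 11 = 20
  between Dale and Milton: 10 + 22 − 14 = 18
  between Milton and Denton: 22 + 9 − 13 = 18
Cheapest insertion is between Denton and Ivy, adding 14.
New total = 54 + 14 = 68.

Adding 14 miles by placing Corby on the Denton–Ivy leg.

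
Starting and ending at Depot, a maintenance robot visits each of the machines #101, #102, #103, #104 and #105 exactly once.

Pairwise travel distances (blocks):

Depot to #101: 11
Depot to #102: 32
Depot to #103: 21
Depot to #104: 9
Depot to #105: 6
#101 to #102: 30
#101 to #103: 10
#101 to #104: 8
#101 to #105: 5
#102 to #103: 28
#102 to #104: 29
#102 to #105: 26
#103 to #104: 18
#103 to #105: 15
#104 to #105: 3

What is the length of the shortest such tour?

With 5 stops there are 5!/2 = 60 distinct round trips (a route and its reverse cost the same).
Depot - #101 - #102 - #103 - #104 - #105 - Depot: 11+30+28+18+3+6 = 96
Depot - #101 - #102 - #103 - #105 - #104 - Depot: 11+30+28+15+3+9 = 96
Depot - #101 - #102 - #104 - #103 - #105 - Depot: 11+30+29+18+15+6 = 109
Depot - #101 - #102 - #104 - #105 - #103 - Depot: 11+30+29+3+15+21 = 109
Depot - #101 - #102 - #105 - #103 - #104 - Depot: 11+30+26+15+18+9 = 109
Depot - #101 - #102 - #105 - #104 - #103 - Depot: 11+30+26+3+18+21 = 109
Depot - #101 - #103 - #102 - #104 - #105 - Depot: 11+10+28+29+3+6 = 87
Depot - #101 - #103 - #102 - #105 - #104 - Depot: 11+10+28+26+3+9 = 87
Depot - #101 - #103 - #104 - #102 - #105 - Depot: 11+10+18+29+26+6 = 100
Depot - #101 - #103 - #104 - #105 - #102 - Depot: 11+10+18+3+26+32 = 100
Depot - #101 - #103 - #105 - #102 - #104 - Depot: 11+10+15+26+29+9 = 100
Depot - #101 - #103 - #105 - #104 - #102 - Depot: 11+10+15+3+29+32 = 100
Depot - #101 - #104 - #102 - #103 - #105 - Depot: 11+8+29+28+15+6 = 97
Depot - #101 - #104 - #102 - #105 - #103 - Depot: 11+8+29+26+15+21 = 110
… (46 more)
The minimum is 87.
One optimal route: Depot → #101 → #103 → #102 → #104 → #105 → Depot (or its reverse).

Minimum total distance: 87 blocks.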